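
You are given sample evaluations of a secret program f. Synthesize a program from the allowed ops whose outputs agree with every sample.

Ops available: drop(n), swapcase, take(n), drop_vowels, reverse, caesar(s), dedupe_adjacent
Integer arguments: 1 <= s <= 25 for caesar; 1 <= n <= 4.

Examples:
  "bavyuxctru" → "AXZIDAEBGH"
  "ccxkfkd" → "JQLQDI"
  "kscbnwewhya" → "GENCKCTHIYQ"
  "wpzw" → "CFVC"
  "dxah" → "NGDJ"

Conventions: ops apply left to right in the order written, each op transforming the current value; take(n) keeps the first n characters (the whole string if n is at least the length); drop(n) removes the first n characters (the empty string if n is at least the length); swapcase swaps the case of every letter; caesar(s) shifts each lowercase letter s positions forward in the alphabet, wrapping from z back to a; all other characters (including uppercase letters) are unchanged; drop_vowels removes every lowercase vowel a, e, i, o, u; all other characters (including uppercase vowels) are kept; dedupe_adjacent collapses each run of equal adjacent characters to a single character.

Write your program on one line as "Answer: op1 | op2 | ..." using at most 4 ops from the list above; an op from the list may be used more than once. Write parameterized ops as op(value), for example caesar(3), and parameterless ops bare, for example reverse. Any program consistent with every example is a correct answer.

caesar(6) | reverse | dedupe_adjacent | swapcase

Check, running the answer program on each example:
  "bavyuxctru" -> "hgbeadizxa" -> "axzidaebgh" -> "axzidaebgh" -> "AXZIDAEBGH"
  "ccxkfkd" -> "iidqlqj" -> "jqlqdii" -> "jqlqdi" -> "JQLQDI"
  "kscbnwewhya" -> "qyihtckcneg" -> "genckcthiyq" -> "genckcthiyq" -> "GENCKCTHIYQ"
  "wpzw" -> "cvfc" -> "cfvc" -> "cfvc" -> "CFVC"
  "dxah" -> "jdgn" -> "ngdj" -> "ngdj" -> "NGDJ"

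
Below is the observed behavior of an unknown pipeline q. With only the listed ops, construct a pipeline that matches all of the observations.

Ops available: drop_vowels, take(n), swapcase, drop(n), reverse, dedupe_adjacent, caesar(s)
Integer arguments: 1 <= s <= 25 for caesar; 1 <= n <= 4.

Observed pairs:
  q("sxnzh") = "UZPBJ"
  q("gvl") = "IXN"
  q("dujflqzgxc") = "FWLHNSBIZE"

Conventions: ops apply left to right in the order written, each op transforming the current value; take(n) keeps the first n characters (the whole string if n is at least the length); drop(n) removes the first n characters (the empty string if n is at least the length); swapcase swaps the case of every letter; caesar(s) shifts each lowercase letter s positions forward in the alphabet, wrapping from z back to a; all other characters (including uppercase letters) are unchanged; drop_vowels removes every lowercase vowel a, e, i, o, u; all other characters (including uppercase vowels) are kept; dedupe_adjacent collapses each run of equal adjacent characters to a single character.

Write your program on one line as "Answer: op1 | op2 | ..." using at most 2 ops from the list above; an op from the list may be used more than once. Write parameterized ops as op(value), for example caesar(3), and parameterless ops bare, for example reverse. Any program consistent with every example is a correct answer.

caesar(2) | swapcase

Check, running the answer program on each example:
  "sxnzh" -> "uzpbj" -> "UZPBJ"
  "gvl" -> "ixn" -> "IXN"
  "dujflqzgxc" -> "fwlhnsbize" -> "FWLHNSBIZE"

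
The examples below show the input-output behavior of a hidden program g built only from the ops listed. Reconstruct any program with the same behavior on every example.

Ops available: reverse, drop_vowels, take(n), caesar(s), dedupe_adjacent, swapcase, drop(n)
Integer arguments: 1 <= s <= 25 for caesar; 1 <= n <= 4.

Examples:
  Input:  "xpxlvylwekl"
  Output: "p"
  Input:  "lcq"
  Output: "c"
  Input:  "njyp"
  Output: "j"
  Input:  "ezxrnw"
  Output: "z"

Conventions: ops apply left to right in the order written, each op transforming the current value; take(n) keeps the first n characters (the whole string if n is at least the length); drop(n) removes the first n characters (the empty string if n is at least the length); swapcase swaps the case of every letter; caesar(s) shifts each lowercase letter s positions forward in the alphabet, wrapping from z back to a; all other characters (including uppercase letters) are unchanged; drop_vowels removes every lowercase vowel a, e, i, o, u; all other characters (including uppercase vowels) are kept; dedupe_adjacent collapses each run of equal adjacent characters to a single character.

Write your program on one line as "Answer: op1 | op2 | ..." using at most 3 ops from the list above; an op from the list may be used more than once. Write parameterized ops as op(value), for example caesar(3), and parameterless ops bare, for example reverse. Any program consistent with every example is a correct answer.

take(2) | reverse | take(1)

Check, running the answer program on each example:
  "xpxlvylwekl" -> "xp" -> "px" -> "p"
  "lcq" -> "lc" -> "cl" -> "c"
  "njyp" -> "nj" -> "jn" -> "j"
  "ezxrnw" -> "ez" -> "ze" -> "z"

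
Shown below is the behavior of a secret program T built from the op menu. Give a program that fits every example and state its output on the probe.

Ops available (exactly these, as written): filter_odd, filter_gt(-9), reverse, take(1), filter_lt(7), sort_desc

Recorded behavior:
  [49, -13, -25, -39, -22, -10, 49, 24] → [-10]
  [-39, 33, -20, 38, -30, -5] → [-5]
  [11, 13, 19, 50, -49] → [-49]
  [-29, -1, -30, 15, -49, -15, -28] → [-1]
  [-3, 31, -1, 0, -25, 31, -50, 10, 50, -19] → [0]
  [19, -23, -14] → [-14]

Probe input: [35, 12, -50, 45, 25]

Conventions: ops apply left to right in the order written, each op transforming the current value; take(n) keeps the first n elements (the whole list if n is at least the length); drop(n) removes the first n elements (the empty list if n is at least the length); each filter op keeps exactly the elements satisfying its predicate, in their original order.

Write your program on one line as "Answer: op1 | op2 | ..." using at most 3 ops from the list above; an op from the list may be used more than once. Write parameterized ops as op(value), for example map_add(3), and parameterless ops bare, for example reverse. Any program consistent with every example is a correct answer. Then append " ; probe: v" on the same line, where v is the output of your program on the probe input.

sort_desc | filter_lt(7) | take(1) ; probe: [-50]

Check, running the answer program on each example:
  [49, -13, -25, -39, -22, -10, 49, 24] -> [49, 49, 24, -10, -13, -22, -25, -39] -> [-10, -13, -22, -25, -39] -> [-10]
  [-39, 33, -20, 38, -30, -5] -> [38, 33, -5, -20, -30, -39] -> [-5, -20, -30, -39] -> [-5]
  [11, 13, 19, 50, -49] -> [50, 19, 13, 11, -49] -> [-49] -> [-49]
  [-29, -1, -30, 15, -49, -15, -28] -> [15, -1, -15, -28, -29, -30, -49] -> [-1, -15, -28, -29, -30, -49] -> [-1]
  [-3, 31, -1, 0, -25, 31, -50, 10, 50, -19] -> [50, 31, 31, 10, 0, -1, -3, -19, -25, -50] -> [0, -1, -3, -19, -25, -50] -> [0]
  [19, -23, -14] -> [19, -14, -23] -> [-14, -23] -> [-14]
  probe: [35, 12, -50, 45, 25] -> [45, 35, 25, 12, -50] -> [-50] -> [-50]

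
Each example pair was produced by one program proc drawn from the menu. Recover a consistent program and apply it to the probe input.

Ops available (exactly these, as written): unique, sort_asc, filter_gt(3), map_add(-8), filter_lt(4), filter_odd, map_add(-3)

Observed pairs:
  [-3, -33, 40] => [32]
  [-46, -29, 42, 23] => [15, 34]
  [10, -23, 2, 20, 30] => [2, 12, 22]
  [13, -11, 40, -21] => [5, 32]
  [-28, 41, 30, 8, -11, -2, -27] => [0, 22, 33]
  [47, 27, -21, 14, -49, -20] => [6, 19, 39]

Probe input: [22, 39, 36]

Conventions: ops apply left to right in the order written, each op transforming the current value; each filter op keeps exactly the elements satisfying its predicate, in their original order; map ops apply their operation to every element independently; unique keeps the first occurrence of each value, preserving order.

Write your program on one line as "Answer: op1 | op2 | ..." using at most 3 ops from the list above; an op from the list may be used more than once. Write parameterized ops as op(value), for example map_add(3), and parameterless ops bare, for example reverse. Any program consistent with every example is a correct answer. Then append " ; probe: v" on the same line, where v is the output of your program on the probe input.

sort_asc | filter_gt(3) | map_add(-8) ; probe: [14, 28, 31]

Check, running the answer program on each example:
  [-3, -33, 40] -> [-33, -3, 40] -> [40] -> [32]
  [-46, -29, 42, 23] -> [-46, -29, 23, 42] -> [23, 42] -> [15, 34]
  [10, -23, 2, 20, 30] -> [-23, 2, 10, 20, 30] -> [10, 20, 30] -> [2, 12, 22]
  [13, -11, 40, -21] -> [-21, -11, 13, 40] -> [13, 40] -> [5, 32]
  [-28, 41, 30, 8, -11, -2, -27] -> [-28, -27, -11, -2, 8, 30, 41] -> [8, 30, 41] -> [0, 22, 33]
  [47, 27, -21, 14, -49, -20] -> [-49, -21, -20, 14, 27, 47] -> [14, 27, 47] -> [6, 19, 39]
  probe: [22, 39, 36] -> [22, 36, 39] -> [22, 36, 39] -> [14, 28, 31]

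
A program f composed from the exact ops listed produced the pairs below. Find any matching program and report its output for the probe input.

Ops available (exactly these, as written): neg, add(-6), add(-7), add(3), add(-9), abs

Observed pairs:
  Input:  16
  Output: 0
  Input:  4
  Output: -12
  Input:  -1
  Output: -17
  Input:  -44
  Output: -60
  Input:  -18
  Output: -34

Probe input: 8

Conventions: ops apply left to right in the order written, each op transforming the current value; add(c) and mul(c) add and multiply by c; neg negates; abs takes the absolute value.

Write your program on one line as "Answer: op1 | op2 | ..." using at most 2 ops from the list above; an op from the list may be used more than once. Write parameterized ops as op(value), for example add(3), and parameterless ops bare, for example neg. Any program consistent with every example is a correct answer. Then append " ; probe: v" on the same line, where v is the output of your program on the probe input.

add(-9) | add(-7) ; probe: -8

Check, running the answer program on each example:
  16 -> 7 -> 0
  4 -> -5 -> -12
  -1 -> -10 -> -17
  -44 -> -53 -> -60
  -18 -> -27 -> -34
  probe: 8 -> -1 -> -8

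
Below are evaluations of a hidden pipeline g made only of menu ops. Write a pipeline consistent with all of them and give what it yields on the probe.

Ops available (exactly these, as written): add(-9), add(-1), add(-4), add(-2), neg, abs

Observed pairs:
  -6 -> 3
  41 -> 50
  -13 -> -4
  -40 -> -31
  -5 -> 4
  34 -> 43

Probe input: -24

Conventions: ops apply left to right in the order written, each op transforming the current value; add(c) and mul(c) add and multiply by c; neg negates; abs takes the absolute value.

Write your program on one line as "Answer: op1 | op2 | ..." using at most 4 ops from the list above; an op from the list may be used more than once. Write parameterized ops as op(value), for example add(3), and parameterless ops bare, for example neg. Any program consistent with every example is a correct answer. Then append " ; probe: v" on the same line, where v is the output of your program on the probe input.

neg | add(-9) | neg ; probe: -15

Check, running the answer program on each example:
  -6 -> 6 -> -3 -> 3
  41 -> -41 -> -50 -> 50
  -13 -> 13 -> 4 -> -4
  -40 -> 40 -> 31 -> -31
  -5 -> 5 -> -4 -> 4
  34 -> -34 -> -43 -> 43
  probe: -24 -> 24 -> 15 -> -15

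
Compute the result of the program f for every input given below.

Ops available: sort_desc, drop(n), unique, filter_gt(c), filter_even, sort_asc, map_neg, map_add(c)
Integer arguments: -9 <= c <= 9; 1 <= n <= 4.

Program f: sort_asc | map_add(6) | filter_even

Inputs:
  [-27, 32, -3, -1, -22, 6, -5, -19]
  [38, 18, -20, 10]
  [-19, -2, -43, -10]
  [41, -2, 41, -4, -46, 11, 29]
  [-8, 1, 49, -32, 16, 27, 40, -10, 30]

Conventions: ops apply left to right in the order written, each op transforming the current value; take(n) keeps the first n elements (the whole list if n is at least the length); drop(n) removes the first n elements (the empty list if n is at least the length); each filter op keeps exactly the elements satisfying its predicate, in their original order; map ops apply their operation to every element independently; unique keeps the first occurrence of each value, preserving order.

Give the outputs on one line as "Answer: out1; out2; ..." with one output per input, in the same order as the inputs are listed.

Execution, op by op:
  [-27, 32, -3, -1, -22, 6, -5, -19] -> [-27, -22, -19, -5, -3, -1, 6, 32] -> [-21, -16, -13, 1, 3, 5, 12, 38] -> [-16, 12, 38]
  [38, 18, -20, 10] -> [-20, 10, 18, 38] -> [-14, 16, 24, 44] -> [-14, 16, 24, 44]
  [-19, -2, -43, -10] -> [-43, -19, -10, -2] -> [-37, -13, -4, 4] -> [-4, 4]
  [41, -2, 41, -4, -46, 11, 29] -> [-46, -4, -2, 11, 29, 41, 41] -> [-40, 2, 4, 17, 35, 47, 47] -> [-40, 2, 4]
  [-8, 1, 49, -32, 16, 27, 40, -10, 30] -> [-32, -10, -8, 1, 16, 27, 30, 40, 49] -> [-26, -4, -2, 7, 22, 33, 36, 46, 55] -> [-26, -4, -2, 22, 36, 46]

[-16, 12, 38]; [-14, 16, 24, 44]; [-4, 4]; [-40, 2, 4]; [-26, -4, -2, 22, 36, 46]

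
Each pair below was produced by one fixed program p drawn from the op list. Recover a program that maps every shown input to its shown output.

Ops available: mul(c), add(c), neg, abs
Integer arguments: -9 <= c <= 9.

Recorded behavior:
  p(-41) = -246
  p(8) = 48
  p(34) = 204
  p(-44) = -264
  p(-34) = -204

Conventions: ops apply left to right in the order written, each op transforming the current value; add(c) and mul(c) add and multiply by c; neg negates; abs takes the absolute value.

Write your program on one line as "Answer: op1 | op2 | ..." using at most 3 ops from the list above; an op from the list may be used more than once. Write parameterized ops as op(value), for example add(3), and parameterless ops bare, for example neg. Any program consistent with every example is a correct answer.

mul(2) | neg | mul(-3)

Check, running the answer program on each example:
  -41 -> -82 -> 82 -> -246
  8 -> 16 -> -16 -> 48
  34 -> 68 -> -68 -> 204
  -44 -> -88 -> 88 -> -264
  -34 -> -68 -> 68 -> -204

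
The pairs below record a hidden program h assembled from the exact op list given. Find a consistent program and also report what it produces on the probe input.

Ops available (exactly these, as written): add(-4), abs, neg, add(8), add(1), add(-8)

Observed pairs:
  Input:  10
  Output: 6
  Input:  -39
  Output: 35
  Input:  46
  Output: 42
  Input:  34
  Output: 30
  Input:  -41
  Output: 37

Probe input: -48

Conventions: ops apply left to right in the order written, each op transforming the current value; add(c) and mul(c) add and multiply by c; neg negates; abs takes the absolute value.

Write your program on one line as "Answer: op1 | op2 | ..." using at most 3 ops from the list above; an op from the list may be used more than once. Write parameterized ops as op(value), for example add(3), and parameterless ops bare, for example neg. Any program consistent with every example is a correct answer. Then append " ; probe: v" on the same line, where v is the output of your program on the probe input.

abs | add(-4) ; probe: 44

Check, running the answer program on each example:
  10 -> 10 -> 6
  -39 -> 39 -> 35
  46 -> 46 -> 42
  34 -> 34 -> 30
  -41 -> 41 -> 37
  probe: -48 -> 48 -> 44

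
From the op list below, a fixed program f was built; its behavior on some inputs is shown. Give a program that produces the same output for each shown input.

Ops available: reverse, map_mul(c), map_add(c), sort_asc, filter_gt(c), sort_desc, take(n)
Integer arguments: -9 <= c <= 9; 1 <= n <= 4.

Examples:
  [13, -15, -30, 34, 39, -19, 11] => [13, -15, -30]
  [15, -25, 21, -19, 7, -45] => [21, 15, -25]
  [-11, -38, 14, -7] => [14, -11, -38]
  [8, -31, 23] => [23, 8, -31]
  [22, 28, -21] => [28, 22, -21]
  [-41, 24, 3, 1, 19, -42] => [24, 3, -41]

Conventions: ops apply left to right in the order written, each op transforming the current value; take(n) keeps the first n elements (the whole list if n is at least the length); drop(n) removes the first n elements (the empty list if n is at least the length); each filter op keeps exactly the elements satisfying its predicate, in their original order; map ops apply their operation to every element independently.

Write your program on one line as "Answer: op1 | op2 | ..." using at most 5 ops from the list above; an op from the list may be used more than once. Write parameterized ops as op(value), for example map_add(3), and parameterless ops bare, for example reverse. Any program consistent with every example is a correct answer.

take(3) | reverse | sort_asc | reverse

Check, running the answer program on each example:
  [13, -15, -30, 34, 39, -19, 11] -> [13, -15, -30] -> [-30, -15, 13] -> [-30, -15, 13] -> [13, -15, -30]
  [15, -25, 21, -19, 7, -45] -> [15, -25, 21] -> [21, -25, 15] -> [-25, 15, 21] -> [21, 15, -25]
  [-11, -38, 14, -7] -> [-11, -38, 14] -> [14, -38, -11] -> [-38, -11, 14] -> [14, -11, -38]
  [8, -31, 23] -> [8, -31, 23] -> [23, -31, 8] -> [-31, 8, 23] -> [23, 8, -31]
  [22, 28, -21] -> [22, 28, -21] -> [-21, 28, 22] -> [-21, 22, 28] -> [28, 22, -21]
  [-41, 24, 3, 1, 19, -42] -> [-41, 24, 3] -> [3, 24, -41] -> [-41, 3, 24] -> [24, 3, -41]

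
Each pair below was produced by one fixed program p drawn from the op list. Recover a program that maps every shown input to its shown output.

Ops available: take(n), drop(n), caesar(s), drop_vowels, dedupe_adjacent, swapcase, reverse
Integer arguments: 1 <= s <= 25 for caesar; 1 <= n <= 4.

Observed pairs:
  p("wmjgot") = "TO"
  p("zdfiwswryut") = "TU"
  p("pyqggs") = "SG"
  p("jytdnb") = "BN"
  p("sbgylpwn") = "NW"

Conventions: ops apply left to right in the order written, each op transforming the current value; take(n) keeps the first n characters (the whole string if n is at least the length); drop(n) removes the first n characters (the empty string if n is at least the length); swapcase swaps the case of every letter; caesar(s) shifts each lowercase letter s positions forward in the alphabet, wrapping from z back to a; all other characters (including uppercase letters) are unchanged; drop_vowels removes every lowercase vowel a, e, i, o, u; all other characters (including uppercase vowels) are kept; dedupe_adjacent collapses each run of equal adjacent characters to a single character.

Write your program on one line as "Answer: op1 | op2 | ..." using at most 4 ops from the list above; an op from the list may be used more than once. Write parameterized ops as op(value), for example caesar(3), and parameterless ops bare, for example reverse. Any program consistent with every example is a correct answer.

reverse | swapcase | take(2)

Check, running the answer program on each example:
  "wmjgot" -> "togjmw" -> "TOGJMW" -> "TO"
  "zdfiwswryut" -> "tuyrwswifdz" -> "TUYRWSWIFDZ" -> "TU"
  "pyqggs" -> "sggqyp" -> "SGGQYP" -> "SG"
  "jytdnb" -> "bndtyj" -> "BNDTYJ" -> "BN"
  "sbgylpwn" -> "nwplygbs" -> "NWPLYGBS" -> "NW"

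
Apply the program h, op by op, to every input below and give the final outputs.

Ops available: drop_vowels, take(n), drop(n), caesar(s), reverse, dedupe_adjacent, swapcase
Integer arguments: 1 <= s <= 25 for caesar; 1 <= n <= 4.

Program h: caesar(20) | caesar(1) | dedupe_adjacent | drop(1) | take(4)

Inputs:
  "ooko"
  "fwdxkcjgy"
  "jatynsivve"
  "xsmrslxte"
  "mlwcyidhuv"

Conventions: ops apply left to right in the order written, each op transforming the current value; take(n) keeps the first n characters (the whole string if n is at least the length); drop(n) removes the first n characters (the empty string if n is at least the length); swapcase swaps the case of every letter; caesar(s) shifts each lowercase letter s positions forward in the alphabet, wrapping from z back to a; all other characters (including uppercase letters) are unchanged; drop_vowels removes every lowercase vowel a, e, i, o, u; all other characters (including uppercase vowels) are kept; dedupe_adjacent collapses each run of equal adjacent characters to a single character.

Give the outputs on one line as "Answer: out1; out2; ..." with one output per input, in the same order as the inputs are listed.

Execution, op by op:
  "ooko" -> "iiei" -> "jjfj" -> "jfj" -> "fj" -> "fj"
  "fwdxkcjgy" -> "zqxrewdas" -> "arysfxebt" -> "arysfxebt" -> "rysfxebt" -> "rysf"
  "jatynsivve" -> "dunshmcppy" -> "evotindqqz" -> "evotindqz" -> "votindqz" -> "voti"
  "xsmrslxte" -> "rmglmfrny" -> "snhmngsoz" -> "snhmngsoz" -> "nhmngsoz" -> "nhmn"
  "mlwcyidhuv" -> "gfqwscxbop" -> "hgrxtdycpq" -> "hgrxtdycpq" -> "grxtdycpq" -> "grxt"

"fj"; "rysf"; "voti"; "nhmn"; "grxt"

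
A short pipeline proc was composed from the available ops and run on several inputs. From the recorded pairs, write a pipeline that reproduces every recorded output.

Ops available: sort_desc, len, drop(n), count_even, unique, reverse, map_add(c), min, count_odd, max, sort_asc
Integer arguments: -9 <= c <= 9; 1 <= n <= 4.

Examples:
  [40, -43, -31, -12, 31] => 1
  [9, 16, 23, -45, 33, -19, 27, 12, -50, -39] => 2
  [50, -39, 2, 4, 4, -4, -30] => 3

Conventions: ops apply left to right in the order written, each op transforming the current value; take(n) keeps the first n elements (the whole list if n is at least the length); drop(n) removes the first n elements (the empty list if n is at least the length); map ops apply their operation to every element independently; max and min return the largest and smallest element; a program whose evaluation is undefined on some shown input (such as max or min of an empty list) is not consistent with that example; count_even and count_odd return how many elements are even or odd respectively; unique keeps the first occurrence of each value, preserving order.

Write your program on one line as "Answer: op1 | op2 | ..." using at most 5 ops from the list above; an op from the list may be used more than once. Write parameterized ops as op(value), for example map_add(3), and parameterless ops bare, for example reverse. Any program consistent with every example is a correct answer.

sort_asc | map_add(2) | drop(4) | count_even

Check, running the answer program on each example:
  [40, -43, -31, -12, 31] -> [-43, -31, -12, 31, 40] -> [-41, -29, -10, 33, 42] -> [42] -> 1
  [9, 16, 23, -45, 33, -19, 27, 12, -50, -39] -> [-50, -45, -39, -19, 9, 12, 16, 23, 27, 33] -> [-48, -43, -37, -17, 11, 14, 18, 25, 29, 35] -> [11, 14, 18, 25, 29, 35] -> 2
  [50, -39, 2, 4, 4, -4, -30] -> [-39, -30, -4, 2, 4, 4, 50] -> [-37, -28, -2, 4, 6, 6, 52] -> [6, 6, 52] -> 3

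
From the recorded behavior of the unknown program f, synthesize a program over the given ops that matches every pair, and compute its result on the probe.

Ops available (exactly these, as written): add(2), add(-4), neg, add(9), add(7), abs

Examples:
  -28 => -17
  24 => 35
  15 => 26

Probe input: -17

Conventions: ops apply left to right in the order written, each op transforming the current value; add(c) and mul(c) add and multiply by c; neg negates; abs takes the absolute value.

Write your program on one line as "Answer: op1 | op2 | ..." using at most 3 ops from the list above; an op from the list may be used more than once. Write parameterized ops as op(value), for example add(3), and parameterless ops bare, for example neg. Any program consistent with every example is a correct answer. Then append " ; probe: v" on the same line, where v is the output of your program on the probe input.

add(2) | add(2) | add(7) ; probe: -6

Check, running the answer program on each example:
  -28 -> -26 -> -24 -> -17
  24 -> 26 -> 28 -> 35
  15 -> 17 -> 19 -> 26
  probe: -17 -> -15 -> -13 -> -6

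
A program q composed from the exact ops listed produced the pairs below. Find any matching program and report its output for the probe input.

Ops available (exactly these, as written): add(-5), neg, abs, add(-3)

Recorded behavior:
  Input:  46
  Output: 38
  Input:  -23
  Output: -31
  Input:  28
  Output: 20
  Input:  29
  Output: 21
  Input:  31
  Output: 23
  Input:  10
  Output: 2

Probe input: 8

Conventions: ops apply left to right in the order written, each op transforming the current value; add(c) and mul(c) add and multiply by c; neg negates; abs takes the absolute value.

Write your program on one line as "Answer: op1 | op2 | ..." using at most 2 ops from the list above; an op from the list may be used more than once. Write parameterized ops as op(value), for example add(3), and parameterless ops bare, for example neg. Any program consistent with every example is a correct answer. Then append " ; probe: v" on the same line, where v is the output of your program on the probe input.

add(-3) | add(-5) ; probe: 0

Check, running the answer program on each example:
  46 -> 43 -> 38
  -23 -> -26 -> -31
  28 -> 25 -> 20
  29 -> 26 -> 21
  31 -> 28 -> 23
  10 -> 7 -> 2
  probe: 8 -> 5 -> 0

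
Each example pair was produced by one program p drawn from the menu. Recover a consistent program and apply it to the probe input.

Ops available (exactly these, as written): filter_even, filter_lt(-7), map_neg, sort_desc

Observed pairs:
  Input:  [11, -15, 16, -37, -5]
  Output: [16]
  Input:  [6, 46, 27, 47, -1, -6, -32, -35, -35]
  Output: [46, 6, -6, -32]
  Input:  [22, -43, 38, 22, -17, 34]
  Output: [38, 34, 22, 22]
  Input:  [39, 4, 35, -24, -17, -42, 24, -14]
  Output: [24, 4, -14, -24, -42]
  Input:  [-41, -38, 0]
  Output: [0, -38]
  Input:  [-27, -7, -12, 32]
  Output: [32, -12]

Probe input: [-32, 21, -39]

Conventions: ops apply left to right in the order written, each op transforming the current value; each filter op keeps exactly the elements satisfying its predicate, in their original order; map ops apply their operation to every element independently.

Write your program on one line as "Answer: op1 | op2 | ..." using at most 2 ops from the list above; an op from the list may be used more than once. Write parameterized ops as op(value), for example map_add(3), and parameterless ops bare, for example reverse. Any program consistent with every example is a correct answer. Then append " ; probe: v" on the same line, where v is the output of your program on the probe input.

sort_desc | filter_even ; probe: [-32]

Check, running the answer program on each example:
  [11, -15, 16, -37, -5] -> [16, 11, -5, -15, -37] -> [16]
  [6, 46, 27, 47, -1, -6, -32, -35, -35] -> [47, 46, 27, 6, -1, -6, -32, -35, -35] -> [46, 6, -6, -32]
  [22, -43, 38, 22, -17, 34] -> [38, 34, 22, 22, -17, -43] -> [38, 34, 22, 22]
  [39, 4, 35, -24, -17, -42, 24, -14] -> [39, 35, 24, 4, -14, -17, -24, -42] -> [24, 4, -14, -24, -42]
  [-41, -38, 0] -> [0, -38, -41] -> [0, -38]
  [-27, -7, -12, 32] -> [32, -7, -12, -27] -> [32, -12]
  probe: [-32, 21, -39] -> [21, -32, -39] -> [-32]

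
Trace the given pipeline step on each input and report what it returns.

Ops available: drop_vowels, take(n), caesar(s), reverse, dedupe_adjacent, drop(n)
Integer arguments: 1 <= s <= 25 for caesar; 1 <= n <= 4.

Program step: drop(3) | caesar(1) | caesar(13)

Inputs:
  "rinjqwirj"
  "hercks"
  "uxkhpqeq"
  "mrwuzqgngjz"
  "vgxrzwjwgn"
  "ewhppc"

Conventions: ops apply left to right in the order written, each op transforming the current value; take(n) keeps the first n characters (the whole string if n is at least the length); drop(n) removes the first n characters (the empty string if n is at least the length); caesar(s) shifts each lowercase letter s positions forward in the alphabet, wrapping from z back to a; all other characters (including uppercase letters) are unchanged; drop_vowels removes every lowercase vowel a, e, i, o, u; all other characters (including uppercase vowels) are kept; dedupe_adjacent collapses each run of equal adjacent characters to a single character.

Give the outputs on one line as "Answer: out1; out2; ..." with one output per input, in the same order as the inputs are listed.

"xekwfx"; "qyg"; "vdese"; "ineubuxn"; "fnkxkub"; "ddq"

Execution, op by op:
  "rinjqwirj" -> "jqwirj" -> "krxjsk" -> "xekwfx"
  "hercks" -> "cks" -> "dlt" -> "qyg"
  "uxkhpqeq" -> "hpqeq" -> "iqrfr" -> "vdese"
  "mrwuzqgngjz" -> "uzqgngjz" -> "varhohka" -> "ineubuxn"
  "vgxrzwjwgn" -> "rzwjwgn" -> "saxkxho" -> "fnkxkub"
  "ewhppc" -> "ppc" -> "qqd" -> "ddq"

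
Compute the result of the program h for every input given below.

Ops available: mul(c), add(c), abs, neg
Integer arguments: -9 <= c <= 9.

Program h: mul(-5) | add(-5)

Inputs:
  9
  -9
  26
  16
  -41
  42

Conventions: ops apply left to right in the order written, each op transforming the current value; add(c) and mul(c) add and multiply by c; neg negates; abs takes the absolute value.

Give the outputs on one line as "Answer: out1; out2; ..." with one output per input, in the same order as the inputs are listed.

-50; 40; -135; -85; 200; -215

Execution, op by op:
  9 -> -45 -> -50
  -9 -> 45 -> 40
  26 -> -130 -> -135
  16 -> -80 -> -85
  -41 -> 205 -> 200
  42 -> -210 -> -215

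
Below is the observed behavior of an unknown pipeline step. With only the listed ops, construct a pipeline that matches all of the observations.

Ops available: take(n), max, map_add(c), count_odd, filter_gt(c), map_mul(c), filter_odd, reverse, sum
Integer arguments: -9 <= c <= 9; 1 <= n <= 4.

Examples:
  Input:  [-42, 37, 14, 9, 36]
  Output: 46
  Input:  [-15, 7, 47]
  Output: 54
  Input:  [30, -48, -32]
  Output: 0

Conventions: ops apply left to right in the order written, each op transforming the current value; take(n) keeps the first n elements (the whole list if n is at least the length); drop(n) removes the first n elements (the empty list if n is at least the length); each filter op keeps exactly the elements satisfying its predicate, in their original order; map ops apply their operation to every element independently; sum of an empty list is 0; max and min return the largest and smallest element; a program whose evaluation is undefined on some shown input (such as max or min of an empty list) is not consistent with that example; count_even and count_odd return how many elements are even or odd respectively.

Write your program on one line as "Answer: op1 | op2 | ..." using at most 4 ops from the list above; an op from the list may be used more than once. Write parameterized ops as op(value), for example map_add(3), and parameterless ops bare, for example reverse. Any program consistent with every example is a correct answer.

filter_odd | filter_gt(4) | sum

Check, running the answer program on each example:
  [-42, 37, 14, 9, 36] -> [37, 9] -> [37, 9] -> 46
  [-15, 7, 47] -> [-15, 7, 47] -> [7, 47] -> 54
  [30, -48, -32] -> [] -> [] -> 0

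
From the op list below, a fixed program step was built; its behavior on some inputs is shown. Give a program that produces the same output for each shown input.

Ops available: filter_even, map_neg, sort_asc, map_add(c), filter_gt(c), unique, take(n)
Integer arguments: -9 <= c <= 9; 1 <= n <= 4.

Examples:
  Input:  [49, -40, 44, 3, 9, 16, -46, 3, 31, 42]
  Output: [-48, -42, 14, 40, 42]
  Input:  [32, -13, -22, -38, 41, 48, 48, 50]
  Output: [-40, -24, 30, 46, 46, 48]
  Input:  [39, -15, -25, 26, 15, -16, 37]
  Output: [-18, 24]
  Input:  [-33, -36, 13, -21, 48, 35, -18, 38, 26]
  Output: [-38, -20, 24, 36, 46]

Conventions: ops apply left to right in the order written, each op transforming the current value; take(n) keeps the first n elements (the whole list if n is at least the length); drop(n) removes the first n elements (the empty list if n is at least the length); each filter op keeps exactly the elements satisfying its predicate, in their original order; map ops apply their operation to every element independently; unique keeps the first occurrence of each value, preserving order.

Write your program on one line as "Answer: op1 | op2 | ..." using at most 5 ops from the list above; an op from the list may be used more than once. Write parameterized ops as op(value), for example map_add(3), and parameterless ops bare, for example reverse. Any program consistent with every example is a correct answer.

map_add(-4) | map_add(2) | sort_asc | filter_even

Check, running the answer program on each example:
  [49, -40, 44, 3, 9, 16, -46, 3, 31, 42] -> [45, -44, 40, -1, 5, 12, -50, -1, 27, 38] -> [47, -42, 42, 1, 7, 14, -48, 1, 29, 40] -> [-48, -42, 1, 1, 7, 14, 29, 40, 42, 47] -> [-48, -42, 14, 40, 42]
  [32, -13, -22, -38, 41, 48, 48, 50] -> [28, -17, -26, -42, 37, 44, 44, 46] -> [30, -15, -24, -40, 39, 46, 46, 48] -> [-40, -24, -15, 30, 39, 46, 46, 48] -> [-40, -24, 30, 46, 46, 48]
  [39, -15, -25, 26, 15, -16, 37] -> [35, -19, -29, 22, 11, -20, 33] -> [37, -17, -27, 24, 13, -18, 35] -> [-27, -18, -17, 13, 24, 35, 37] -> [-18, 24]
  [-33, -36, 13, -21, 48, 35, -18, 38, 26] -> [-37, -40, 9, -25, 44, 31, -22, 34, 22] -> [-35, -38, 11, -23, 46, 33, -20, 36, 24] -> [-38, -35, -23, -20, 11, 24, 33, 36, 46] -> [-38, -20, 24, 36, 46]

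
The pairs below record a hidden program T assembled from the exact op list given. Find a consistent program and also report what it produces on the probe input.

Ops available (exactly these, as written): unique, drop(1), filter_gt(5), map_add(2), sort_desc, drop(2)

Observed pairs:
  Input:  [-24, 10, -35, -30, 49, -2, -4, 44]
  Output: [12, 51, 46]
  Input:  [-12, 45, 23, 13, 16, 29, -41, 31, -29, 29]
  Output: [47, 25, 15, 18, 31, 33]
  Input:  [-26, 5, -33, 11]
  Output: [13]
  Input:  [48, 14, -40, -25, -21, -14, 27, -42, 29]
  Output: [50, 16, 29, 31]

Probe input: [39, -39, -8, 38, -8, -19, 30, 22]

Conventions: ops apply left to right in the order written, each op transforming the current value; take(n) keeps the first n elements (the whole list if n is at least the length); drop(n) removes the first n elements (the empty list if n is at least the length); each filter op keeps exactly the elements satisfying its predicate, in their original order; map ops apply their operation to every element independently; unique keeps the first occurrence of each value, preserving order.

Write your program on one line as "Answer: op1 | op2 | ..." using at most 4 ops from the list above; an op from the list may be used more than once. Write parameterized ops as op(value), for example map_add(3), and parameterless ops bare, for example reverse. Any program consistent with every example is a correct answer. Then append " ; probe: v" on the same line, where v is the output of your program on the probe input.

filter_gt(5) | map_add(2) | unique ; probe: [41, 40, 32, 24]

Check, running the answer program on each example:
  [-24, 10, -35, -30, 49, -2, -4, 44] -> [10, 49, 44] -> [12, 51, 46] -> [12, 51, 46]
  [-12, 45, 23, 13, 16, 29, -41, 31, -29, 29] -> [45, 23, 13, 16, 29, 31, 29] -> [47, 25, 15, 18, 31, 33, 31] -> [47, 25, 15, 18, 31, 33]
  [-26, 5, -33, 11] -> [11] -> [13] -> [13]
  [48, 14, -40, -25, -21, -14, 27, -42, 29] -> [48, 14, 27, 29] -> [50, 16, 29, 31] -> [50, 16, 29, 31]
  probe: [39, -39, -8, 38, -8, -19, 30, 22] -> [39, 38, 30, 22] -> [41, 40, 32, 24] -> [41, 40, 32, 24]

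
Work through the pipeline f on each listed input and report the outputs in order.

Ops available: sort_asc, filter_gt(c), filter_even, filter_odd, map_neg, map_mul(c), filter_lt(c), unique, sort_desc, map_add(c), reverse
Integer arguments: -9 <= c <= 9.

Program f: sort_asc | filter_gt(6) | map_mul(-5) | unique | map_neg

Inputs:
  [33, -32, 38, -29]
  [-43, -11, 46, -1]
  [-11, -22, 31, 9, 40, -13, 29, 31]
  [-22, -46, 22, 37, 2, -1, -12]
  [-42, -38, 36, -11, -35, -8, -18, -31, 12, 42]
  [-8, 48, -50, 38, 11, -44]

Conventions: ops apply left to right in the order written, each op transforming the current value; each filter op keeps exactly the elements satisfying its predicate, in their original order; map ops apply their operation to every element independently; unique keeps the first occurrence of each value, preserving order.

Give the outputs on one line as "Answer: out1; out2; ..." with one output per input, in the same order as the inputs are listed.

Execution, op by op:
  [33, -32, 38, -29] -> [-32, -29, 33, 38] -> [33, 38] -> [-165, -190] -> [-165, -190] -> [165, 190]
  [-43, -11, 46, -1] -> [-43, -11, -1, 46] -> [46] -> [-230] -> [-230] -> [230]
  [-11, -22, 31, 9, 40, -13, 29, 31] -> [-22, -13, -11, 9, 29, 31, 31, 40] -> [9, 29, 31, 31, 40] -> [-45, -145, -155, -155, -200] -> [-45, -145, -155, -200] -> [45, 145, 155, 200]
  [-22, -46, 22, 37, 2, -1, -12] -> [-46, -22, -12, -1, 2, 22, 37] -> [22, 37] -> [-110, -185] -> [-110, -185] -> [110, 185]
  [-42, -38, 36, -11, -35, -8, -18, -31, 12, 42] -> [-42, -38, -35, -31, -18, -11, -8, 12, 36, 42] -> [12, 36, 42] -> [-60, -180, -210] -> [-60, -180, -210] -> [60, 180, 210]
  [-8, 48, -50, 38, 11, -44] -> [-50, -44, -8, 11, 38, 48] -> [11, 38, 48] -> [-55, -190, -240] -> [-55, -190, -240] -> [55, 190, 240]

[165, 190]; [230]; [45, 145, 155, 200]; [110, 185]; [60, 180, 210]; [55, 190, 240]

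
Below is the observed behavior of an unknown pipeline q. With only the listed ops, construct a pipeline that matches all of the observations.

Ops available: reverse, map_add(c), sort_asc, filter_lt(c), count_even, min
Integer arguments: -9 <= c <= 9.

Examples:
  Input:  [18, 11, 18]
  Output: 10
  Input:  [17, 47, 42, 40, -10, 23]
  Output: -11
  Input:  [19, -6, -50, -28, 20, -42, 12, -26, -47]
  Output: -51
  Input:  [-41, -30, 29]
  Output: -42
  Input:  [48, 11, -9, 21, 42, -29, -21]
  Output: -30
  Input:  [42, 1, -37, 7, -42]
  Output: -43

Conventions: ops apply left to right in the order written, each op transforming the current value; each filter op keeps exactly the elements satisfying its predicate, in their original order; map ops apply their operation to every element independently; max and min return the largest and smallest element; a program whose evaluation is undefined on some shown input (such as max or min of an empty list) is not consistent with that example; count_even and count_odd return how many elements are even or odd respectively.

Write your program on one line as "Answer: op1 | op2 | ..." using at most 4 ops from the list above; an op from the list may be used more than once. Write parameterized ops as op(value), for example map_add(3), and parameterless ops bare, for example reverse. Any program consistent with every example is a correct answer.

reverse | map_add(6) | map_add(-7) | min

Check, running the answer program on each example:
  [18, 11, 18] -> [18, 11, 18] -> [24, 17, 24] -> [17, 10, 17] -> 10
  [17, 47, 42, 40, -10, 23] -> [23, -10, 40, 42, 47, 17] -> [29, -4, 46, 48, 53, 23] -> [22, -11, 39, 41, 46, 16] -> -11
  [19, -6, -50, -28, 20, -42, 12, -26, -47] -> [-47, -26, 12, -42, 20, -28, -50, -6, 19] -> [-41, -20, 18, -36, 26, -22, -44, 0, 25] -> [-48, -27, 11, -43, 19, -29, -51, -7, 18] -> -51
  [-41, -30, 29] -> [29, -30, -41] -> [35, -24, -35] -> [28, -31, -42] -> -42
  [48, 11, -9, 21, 42, -29, -21] -> [-21, -29, 42, 21, -9, 11, 48] -> [-15, -23, 48, 27, -3, 17, 54] -> [-22, -30, 41, 20, -10, 10, 47] -> -30
  [42, 1, -37, 7, -42] -> [-42, 7, -37, 1, 42] -> [-36, 13, -31, 7, 48] -> [-43, 6, -38, 0, 41] -> -43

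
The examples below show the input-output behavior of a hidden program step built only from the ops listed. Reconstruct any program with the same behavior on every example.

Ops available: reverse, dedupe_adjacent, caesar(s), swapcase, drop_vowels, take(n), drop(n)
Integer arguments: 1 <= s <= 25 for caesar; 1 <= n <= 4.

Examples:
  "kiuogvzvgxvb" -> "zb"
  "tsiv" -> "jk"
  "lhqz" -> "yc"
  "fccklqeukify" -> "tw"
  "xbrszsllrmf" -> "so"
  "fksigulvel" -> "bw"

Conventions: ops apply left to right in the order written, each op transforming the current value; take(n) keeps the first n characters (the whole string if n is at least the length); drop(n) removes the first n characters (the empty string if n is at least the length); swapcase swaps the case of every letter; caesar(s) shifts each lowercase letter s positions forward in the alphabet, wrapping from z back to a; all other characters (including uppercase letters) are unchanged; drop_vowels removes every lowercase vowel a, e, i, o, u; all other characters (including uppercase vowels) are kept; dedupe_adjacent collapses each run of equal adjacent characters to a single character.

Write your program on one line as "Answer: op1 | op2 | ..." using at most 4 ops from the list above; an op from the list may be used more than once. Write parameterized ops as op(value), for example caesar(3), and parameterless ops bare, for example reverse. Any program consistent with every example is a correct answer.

take(3) | reverse | caesar(17) | drop(1)

Check, running the answer program on each example:
  "kiuogvzvgxvb" -> "kiu" -> "uik" -> "lzb" -> "zb"
  "tsiv" -> "tsi" -> "ist" -> "zjk" -> "jk"
  "lhqz" -> "lhq" -> "qhl" -> "hyc" -> "yc"
  "fccklqeukify" -> "fcc" -> "ccf" -> "ttw" -> "tw"
  "xbrszsllrmf" -> "xbr" -> "rbx" -> "iso" -> "so"
  "fksigulvel" -> "fks" -> "skf" -> "jbw" -> "bw"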